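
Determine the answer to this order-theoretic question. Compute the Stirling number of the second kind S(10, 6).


S(n,k) = k*S(n-1,k) + S(n-1,k-1).
S(9,6) = 2646, S(9,5) = 6951
S(10,6) = 6*2646 + 6951 = 15876 + 6951
S(10,6) = 22827


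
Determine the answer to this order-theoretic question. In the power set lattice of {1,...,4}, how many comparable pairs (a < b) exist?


A comparable pair {a,b} has a < b or b < a in the order.
Count unordered pairs where one element is strictly below the other.
Examples: {{},{1}}, {{},{2}}, {{},{3}}, {{},{4}}, ...
Total comparable pairs: 65


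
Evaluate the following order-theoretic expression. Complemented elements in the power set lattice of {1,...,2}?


An element a is complemented if some b has a meet b = bottom, a join b = top.
every subset A has complement S\A, so all elements are complemented.
Complemented elements: {}, {1}, {2}, {1,2}
Count: 4


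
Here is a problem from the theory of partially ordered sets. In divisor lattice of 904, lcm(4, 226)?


Join=lcm.
gcd(4,226)=2
lcm=452


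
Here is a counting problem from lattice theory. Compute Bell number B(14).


B(n) = number of set partitions of an n-element set.
B(n) satisfies the recurrence: B(n+1) = sum_k C(n,k)*B(k).
B(14) = 190899322


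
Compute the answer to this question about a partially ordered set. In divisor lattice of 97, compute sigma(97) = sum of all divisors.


sigma(n) = sum of divisors.
Divisors of 97: [1, 97]
Sum = 98


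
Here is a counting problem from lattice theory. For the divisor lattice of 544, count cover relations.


A cover relation a -< b holds when a < b with no c strictly between.
Cover relations:
  1 -< 2
  1 -< 17
  2 -< 4
  2 -< 34
  4 -< 8
  4 -< 68
  8 -< 16
  8 -< 136
  ...8 more
Total: 16


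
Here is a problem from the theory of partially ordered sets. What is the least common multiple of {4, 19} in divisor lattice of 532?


In a divisor lattice, join = lcm (least common multiple).
Compute lcm iteratively: start with first element, then lcm(current, next).
Elements: [4, 19]
lcm(4,19) = 76
Final lcm = 76


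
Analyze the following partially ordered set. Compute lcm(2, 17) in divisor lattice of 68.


In a divisor lattice, join = lcm (least common multiple).
gcd(2,17) = 1
lcm(2,17) = 2*17/gcd = 34/1 = 34


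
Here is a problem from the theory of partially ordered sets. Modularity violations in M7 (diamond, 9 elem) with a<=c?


Modular law: if a <= c then a v (b ^ c) = (a v b) ^ c.
Check all triples (a,b,c) with a <= c among 9 elements.
This lattice is modular (diamonds M_m and their chain-products are modular).
Total violating triples: 0


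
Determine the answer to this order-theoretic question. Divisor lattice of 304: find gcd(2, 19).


In a divisor lattice, meet = gcd (greatest common divisor).
By Euclidean algorithm or factoring: gcd(2,19) = 1


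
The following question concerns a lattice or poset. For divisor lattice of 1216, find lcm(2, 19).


In a divisor lattice, join = lcm (least common multiple).
Compute lcm iteratively: start with first element, then lcm(current, next).
Elements: [2, 19]
lcm(2,19) = 38
Final lcm = 38


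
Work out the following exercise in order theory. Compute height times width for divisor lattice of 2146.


Height = length of longest chain minus 1; width = size of largest antichain.
A maximum chain: 1 | 37 | 1073 | 2146  (height 3).
A maximum antichain: {2, 29, 37}  (width 3).
Product = 3 * 3 = 9


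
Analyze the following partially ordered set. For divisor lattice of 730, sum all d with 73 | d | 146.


Interval [73,146] in divisors of 730: [73, 146]
Sum = 219


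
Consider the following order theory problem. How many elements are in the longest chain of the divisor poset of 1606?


A chain is a totally ordered subset; we count the number of elements in a maximum chain.
Compute, for each element x, the size of the longest chain ending at x:
  1: 1
  2: 2
  11: 2
  73: 2
  22: 3
  146: 3
  ...
A maximum chain: 1 < 2 < 22 < 1606
Number of elements in the longest chain: 4


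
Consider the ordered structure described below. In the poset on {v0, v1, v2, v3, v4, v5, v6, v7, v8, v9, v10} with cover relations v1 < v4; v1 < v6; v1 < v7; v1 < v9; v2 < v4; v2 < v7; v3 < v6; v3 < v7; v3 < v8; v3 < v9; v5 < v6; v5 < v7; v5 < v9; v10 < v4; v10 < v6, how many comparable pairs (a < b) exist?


A comparable pair {a,b} has a < b or b < a in the order.
Count unordered pairs where one element is strictly below the other.
Examples: {v1,v4}, {v1,v6}, {v1,v7}, {v1,v9}, ...
Total comparable pairs: 15


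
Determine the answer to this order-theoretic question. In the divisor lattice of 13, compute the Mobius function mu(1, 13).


In a divisor lattice, mu(a,b) = mu(b/a) where mu is the classical Mobius function.
b/a = 13/1 = 13
Prime factorization of 13: primes [13]
13 is squarefree with 1 prime factor(s), so mu(13) = (-1)^1 = -1


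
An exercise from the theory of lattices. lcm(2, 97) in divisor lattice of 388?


Join=lcm.
gcd(2,97)=1
lcm=194


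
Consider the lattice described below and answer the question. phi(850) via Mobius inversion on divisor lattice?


phi(n) = n * prod_{p|n} (1 - 1/p).
Prime divisors of 850: [2, 5, 17]
phi(850) = 850 * (1 - 1/2) * (1 - 1/5) * (1 - 1/17)
phi(850) = 320


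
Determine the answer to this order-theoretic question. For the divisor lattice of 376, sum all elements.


sigma(n) = sum of divisors.
Divisors of 376: [1, 2, 4, 8, 47, 94, 188, 376]
Sum = 720


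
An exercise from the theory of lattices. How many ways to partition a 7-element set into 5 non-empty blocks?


S(n,k) = k*S(n-1,k) + S(n-1,k-1).
S(6,5) = 15, S(6,4) = 65
S(7,5) = 5*15 + 65 = 75 + 65
S(7,5) = 140


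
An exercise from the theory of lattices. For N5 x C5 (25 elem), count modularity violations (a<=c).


Modular law: if a <= c then a v (b ^ c) = (a v b) ^ c.
Check all triples (a,b,c) with a <= c among 25 elements.
  e.g. a=(a,0), b=(c,0), c=(b,0): lhs=(a,0) != rhs=(b,0)
  e.g. a=(a,0), b=(c,1), c=(b,0): lhs=(a,0) != rhs=(b,0)
Total violating triples: 75


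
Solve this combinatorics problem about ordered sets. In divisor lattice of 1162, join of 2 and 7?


In a divisor lattice, join = lcm (least common multiple).
gcd(2,7) = 1
lcm(2,7) = 2*7/gcd = 14/1 = 14


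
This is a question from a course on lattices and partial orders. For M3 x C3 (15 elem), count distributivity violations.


Distributive law: a ^ (b v c) = (a ^ b) v (a ^ c).
Check all 15^3 = 3375 ordered triples (a,b,c).
  e.g. a=(a1,0), b=(a2,0), c=(a3,0): lhs=(a1,0) != rhs=(0,0)
  e.g. a=(a1,0), b=(a2,0), c=(a3,1): lhs=(a1,0) != rhs=(0,0)
Total violating triples: 162


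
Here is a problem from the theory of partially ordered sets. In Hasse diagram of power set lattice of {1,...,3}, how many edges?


A cover relation a -< b holds when a < b with no c strictly between.
Cover relations:
  {} -< {1}
  {} -< {2}
  {} -< {3}
  {1} -< {1,2}
  {1} -< {1,3}
  {2} -< {1,2}
  {2} -< {2,3}
  {3} -< {1,3}
  ...4 more
Total: 12


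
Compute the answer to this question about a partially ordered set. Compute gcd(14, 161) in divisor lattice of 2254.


In a divisor lattice, meet = gcd (greatest common divisor).
By Euclidean algorithm or factoring: gcd(14,161) = 7


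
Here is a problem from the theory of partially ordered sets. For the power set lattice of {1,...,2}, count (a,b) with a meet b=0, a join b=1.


Complement pair (a,b): a meet b = bottom, a join b = top.
Here: A intersect B = {} and A union B = {1,...,2}.
Pairs found: ({},{1,2}), ({1},{2}), ({2},{1}), ({1,2},{})
Total ordered pairs: 4


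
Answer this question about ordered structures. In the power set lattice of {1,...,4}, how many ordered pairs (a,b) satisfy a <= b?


The order relation is {(a,b) : a <= b}, reflexive so it includes (a,a).
Examples: ({},{}), ({},{1,2}), ({},{1,2,3}), ({},{1,2,3,4}), ({},{1,2,4}), ...
Total ordered pairs: 81


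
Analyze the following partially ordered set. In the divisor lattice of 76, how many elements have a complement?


An element a is complemented if some b has a meet b = bottom, a join b = top.
a is complemented iff gcd(a, n/a)=1, i.e. a is a unitary divisor of 76.
Complemented elements: 1, 4, 19, 76
Count: 4


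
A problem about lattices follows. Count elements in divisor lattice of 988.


Divisors of 988: [1, 2, 4, 13, 19, 26, 38, 52, 76, 247, 494, 988]
Count: 12


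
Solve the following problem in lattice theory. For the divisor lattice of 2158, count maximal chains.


A maximal chain goes from the minimum element to a maximal element via cover relations.
Counting all min-to-max paths in the cover graph.
Total maximal chains: 6


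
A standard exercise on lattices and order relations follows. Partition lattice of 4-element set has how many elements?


B(n) = number of set partitions of an n-element set.
B(n) satisfies the recurrence: B(n+1) = sum_k C(n,k)*B(k).
B(4) = 15


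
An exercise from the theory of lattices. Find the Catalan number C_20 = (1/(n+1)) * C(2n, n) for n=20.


C(n) = C(2n, n) / (n+1).
C(40, 20) = 137846528820
C(20) = 137846528820 / 21 = 6564120420


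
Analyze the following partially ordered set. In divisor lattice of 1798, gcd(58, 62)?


Meet=gcd.
gcd(58,62)=2


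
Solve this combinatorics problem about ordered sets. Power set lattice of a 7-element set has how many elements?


Power set = 2^n.
2^7 = 128


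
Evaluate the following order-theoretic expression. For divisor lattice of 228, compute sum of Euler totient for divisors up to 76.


Divisors of 228 up to 76: [1, 2, 3, 4, 6, 12, 19, 38, 57, 76]
phi values: [1, 1, 2, 2, 2, 4, 18, 18, 36, 36]
Sum = 120


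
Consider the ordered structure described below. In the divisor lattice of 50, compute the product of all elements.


Divisors of 50: [1, 2, 5, 10, 25, 50]
Product = n^(d(n)/2) = 50^(6/2)
Product = 125000


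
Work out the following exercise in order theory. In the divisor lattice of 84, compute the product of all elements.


Divisors of 84: [1, 2, 3, 4, 6, 7, 12, 14, 21, 28, 42, 84]
Product = n^(d(n)/2) = 84^(12/2)
Product = 351298031616


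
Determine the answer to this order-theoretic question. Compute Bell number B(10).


B(n) = number of set partitions of an n-element set.
B(n) satisfies the recurrence: B(n+1) = sum_k C(n,k)*B(k).
B(10) = 115975


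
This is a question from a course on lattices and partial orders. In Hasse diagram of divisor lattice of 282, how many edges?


A cover relation a -< b holds when a < b with no c strictly between.
Cover relations:
  1 -< 2
  1 -< 3
  1 -< 47
  2 -< 6
  2 -< 94
  3 -< 6
  3 -< 141
  6 -< 282
  ...4 more
Total: 12


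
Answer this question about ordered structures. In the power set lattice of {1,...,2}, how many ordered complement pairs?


Complement pair (a,b): a meet b = bottom, a join b = top.
Here: A intersect B = {} and A union B = {1,...,2}.
Pairs found: ({},{1,2}), ({1},{2}), ({2},{1}), ({1,2},{})
Total ordered pairs: 4


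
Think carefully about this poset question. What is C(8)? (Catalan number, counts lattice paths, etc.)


C(n) = C(2n, n) / (n+1).
C(16, 8) = 12870
C(8) = 12870 / 9 = 1430


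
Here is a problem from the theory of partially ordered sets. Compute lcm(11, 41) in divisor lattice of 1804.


In a divisor lattice, join = lcm (least common multiple).
gcd(11,41) = 1
lcm(11,41) = 11*41/gcd = 451/1 = 451


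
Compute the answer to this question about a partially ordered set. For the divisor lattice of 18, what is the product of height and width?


Height = length of longest chain minus 1; width = size of largest antichain.
A maximum chain: 1 | 3 | 9 | 18  (height 3).
A maximum antichain: {2, 3}  (width 2).
Product = 3 * 2 = 6


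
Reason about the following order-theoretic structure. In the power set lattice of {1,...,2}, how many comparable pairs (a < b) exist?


A comparable pair {a,b} has a < b or b < a in the order.
Count unordered pairs where one element is strictly below the other.
Examples: {{},{1}}, {{},{2}}, {{},{1,2}}, {{1},{1,2}}, ...
Total comparable pairs: 5


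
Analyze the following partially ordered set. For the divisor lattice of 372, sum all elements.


sigma(n) = sum of divisors.
Divisors of 372: [1, 2, 3, 4, 6, 12, 31, 62, 93, 124, 186, 372]
Sum = 896


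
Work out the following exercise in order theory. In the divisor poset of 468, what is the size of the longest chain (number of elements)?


A chain is a totally ordered subset; we count the number of elements in a maximum chain.
Compute, for each element x, the size of the longest chain ending at x:
  1: 1
  2: 2
  3: 2
  13: 2
  4: 3
  9: 3
  ...
A maximum chain: 1 < 2 < 4 < 12 < 36 < 468
Number of elements in the longest chain: 6


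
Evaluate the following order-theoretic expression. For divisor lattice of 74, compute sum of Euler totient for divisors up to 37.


Divisors of 74 up to 37: [1, 2, 37]
phi values: [1, 1, 36]
Sum = 38


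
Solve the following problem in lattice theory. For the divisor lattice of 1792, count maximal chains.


A maximal chain goes from the minimum element to a maximal element via cover relations.
Counting all min-to-max paths in the cover graph.
Total maximal chains: 9


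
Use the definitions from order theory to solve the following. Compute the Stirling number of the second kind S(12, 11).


S(n,k) = k*S(n-1,k) + S(n-1,k-1).
S(11,11) = 1, S(11,10) = 55
S(12,11) = 11*1 + 55 = 11 + 55
S(12,11) = 66


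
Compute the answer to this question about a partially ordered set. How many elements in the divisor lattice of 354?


Divisors of 354: [1, 2, 3, 6, 59, 118, 177, 354]
Count: 8


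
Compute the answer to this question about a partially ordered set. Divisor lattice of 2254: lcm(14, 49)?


Join=lcm.
gcd(14,49)=7
lcm=98


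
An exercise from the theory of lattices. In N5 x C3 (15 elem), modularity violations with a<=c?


Modular law: if a <= c then a v (b ^ c) = (a v b) ^ c.
Check all triples (a,b,c) with a <= c among 15 elements.
  e.g. a=(a,0), b=(c,0), c=(b,0): lhs=(a,0) != rhs=(b,0)
  e.g. a=(a,0), b=(c,1), c=(b,0): lhs=(a,0) != rhs=(b,0)
Total violating triples: 18


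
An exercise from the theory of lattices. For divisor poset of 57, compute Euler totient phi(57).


phi(n) = n * prod_{p|n} (1 - 1/p).
Prime divisors of 57: [3, 19]
phi(57) = 57 * (1 - 1/3) * (1 - 1/19)
phi(57) = 36


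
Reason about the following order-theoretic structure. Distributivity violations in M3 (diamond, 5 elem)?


Distributive law: a ^ (b v c) = (a ^ b) v (a ^ c).
Check all 5^3 = 125 ordered triples (a,b,c).
  e.g. a=a1, b=a2, c=a3: lhs=a1 != rhs=0
  e.g. a=a1, b=a3, c=a2: lhs=a1 != rhs=0
Total violating triples: 6


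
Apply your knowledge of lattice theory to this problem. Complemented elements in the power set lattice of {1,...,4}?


An element a is complemented if some b has a meet b = bottom, a join b = top.
every subset A has complement S\A, so all elements are complemented.
Complemented elements: {}, {1}, {2}, {3}, {4}, {1,2}, ... (10 more)
Count: 16


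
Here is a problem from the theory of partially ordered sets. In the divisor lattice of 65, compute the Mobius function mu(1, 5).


In a divisor lattice, mu(a,b) = mu(b/a) where mu is the classical Mobius function.
b/a = 5/1 = 5
Prime factorization of 5: primes [5]
5 is squarefree with 1 prime factor(s), so mu(5) = (-1)^1 = -1


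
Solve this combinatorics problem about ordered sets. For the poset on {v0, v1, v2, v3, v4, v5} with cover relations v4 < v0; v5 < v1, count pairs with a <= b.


The order relation is {(a,b) : a <= b}, reflexive so it includes (a,a).
Examples: (v0,v0), (v1,v1), (v2,v2), (v3,v3), (v4,v0), ...
Total ordered pairs: 8


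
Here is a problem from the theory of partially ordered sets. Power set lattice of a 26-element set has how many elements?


Power set = 2^n.
2^26 = 67108864


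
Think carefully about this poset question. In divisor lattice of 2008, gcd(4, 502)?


Meet=gcd.
gcd(4,502)=2


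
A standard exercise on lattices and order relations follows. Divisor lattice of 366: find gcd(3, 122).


In a divisor lattice, meet = gcd (greatest common divisor).
By Euclidean algorithm or factoring: gcd(3,122) = 1


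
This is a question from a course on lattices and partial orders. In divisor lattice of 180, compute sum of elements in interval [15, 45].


Interval [15,45] in divisors of 180: [15, 45]
Sum = 60


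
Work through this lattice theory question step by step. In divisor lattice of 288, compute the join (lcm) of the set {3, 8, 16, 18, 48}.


In a divisor lattice, join = lcm (least common multiple).
Compute lcm iteratively: start with first element, then lcm(current, next).
Elements: [3, 8, 16, 18, 48]
lcm(3,8) = 24
lcm(24,16) = 48
lcm(48,18) = 144
lcm(144,48) = 144
Final lcm = 144


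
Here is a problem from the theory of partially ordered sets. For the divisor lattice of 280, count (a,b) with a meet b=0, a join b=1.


Complement pair (a,b): a meet b = bottom, a join b = top.
Here: gcd(a,b)=1 and lcm(a,b)=280, i.e. a*b=280 with a,b coprime.
Pairs found: (1,280), (5,56), (7,40), (8,35), ... (4 more)
Total ordered pairs: 8


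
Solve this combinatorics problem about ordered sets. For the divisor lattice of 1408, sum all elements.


sigma(n) = sum of divisors.
Divisors of 1408: [1, 2, 4, 8, 11, 16, 22, 32, 44, 64, 88, 128, 176, 352, 704, 1408]
Sum = 3060


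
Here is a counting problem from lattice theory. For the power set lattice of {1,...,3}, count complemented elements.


An element a is complemented if some b has a meet b = bottom, a join b = top.
every subset A has complement S\A, so all elements are complemented.
Complemented elements: {}, {1}, {2}, {3}, {1,2}, {1,3}, ... (2 more)
Count: 8


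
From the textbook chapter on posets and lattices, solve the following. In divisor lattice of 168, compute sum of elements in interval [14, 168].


Interval [14,168] in divisors of 168: [14, 28, 42, 56, 84, 168]
Sum = 392


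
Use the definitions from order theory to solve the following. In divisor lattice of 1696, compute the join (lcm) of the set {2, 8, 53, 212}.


In a divisor lattice, join = lcm (least common multiple).
Compute lcm iteratively: start with first element, then lcm(current, next).
Elements: [2, 8, 53, 212]
lcm(2,8) = 8
lcm(8,53) = 424
lcm(424,212) = 424
Final lcm = 424


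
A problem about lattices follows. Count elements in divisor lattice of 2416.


Divisors of 2416: [1, 2, 4, 8, 16, 151, 302, 604, 1208, 2416]
Count: 10


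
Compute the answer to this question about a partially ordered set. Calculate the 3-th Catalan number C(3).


C(n) = C(2n, n) / (n+1).
C(6, 3) = 20
C(3) = 20 / 4 = 5


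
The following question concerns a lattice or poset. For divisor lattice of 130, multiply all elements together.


Divisors of 130: [1, 2, 5, 10, 13, 26, 65, 130]
Product = n^(d(n)/2) = 130^(8/2)
Product = 285610000


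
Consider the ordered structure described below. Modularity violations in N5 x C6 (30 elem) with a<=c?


Modular law: if a <= c then a v (b ^ c) = (a v b) ^ c.
Check all triples (a,b,c) with a <= c among 30 elements.
  e.g. a=(a,0), b=(c,0), c=(b,0): lhs=(a,0) != rhs=(b,0)
  e.g. a=(a,0), b=(c,1), c=(b,0): lhs=(a,0) != rhs=(b,0)
Total violating triples: 126


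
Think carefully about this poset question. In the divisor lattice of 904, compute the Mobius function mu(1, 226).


In a divisor lattice, mu(a,b) = mu(b/a) where mu is the classical Mobius function.
b/a = 226/1 = 226
Prime factorization of 226: primes [2, 113]
226 is squarefree with 2 prime factor(s), so mu(226) = (-1)^2 = 1


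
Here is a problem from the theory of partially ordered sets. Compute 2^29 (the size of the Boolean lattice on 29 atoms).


Power set = 2^n.
2^29 = 536870912


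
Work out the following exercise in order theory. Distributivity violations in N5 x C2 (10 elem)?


Distributive law: a ^ (b v c) = (a ^ b) v (a ^ c).
Check all 10^3 = 1000 ordered triples (a,b,c).
  e.g. a=(b,0), b=(a,0), c=(c,0): lhs=(b,0) != rhs=(a,0)
  e.g. a=(b,0), b=(a,0), c=(c,1): lhs=(b,0) != rhs=(a,0)
Total violating triples: 16


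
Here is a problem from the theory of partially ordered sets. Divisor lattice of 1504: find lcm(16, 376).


In a divisor lattice, join = lcm (least common multiple).
gcd(16,376) = 8
lcm(16,376) = 16*376/gcd = 6016/8 = 752


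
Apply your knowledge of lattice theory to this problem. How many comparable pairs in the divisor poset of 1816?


A comparable pair {a,b} has a < b or b < a in the order.
Count unordered pairs where one element is strictly below the other.
Examples: {1,2}, {1,4}, {1,8}, {1,227}, ...
Total comparable pairs: 22


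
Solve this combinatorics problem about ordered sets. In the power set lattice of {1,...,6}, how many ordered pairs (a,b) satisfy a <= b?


The order relation is {(a,b) : a <= b}, reflexive so it includes (a,a).
Examples: ({},{}), ({},{1,2}), ({},{1,2,3}), ({},{1,2,3,4}), ({},{1,2,3,4,5}), ...
Total ordered pairs: 729


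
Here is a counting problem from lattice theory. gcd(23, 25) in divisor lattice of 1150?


Meet=gcd.
gcd(23,25)=1


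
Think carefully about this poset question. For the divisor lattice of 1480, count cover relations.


A cover relation a -< b holds when a < b with no c strictly between.
Cover relations:
  1 -< 2
  1 -< 5
  1 -< 37
  2 -< 4
  2 -< 10
  2 -< 74
  4 -< 8
  4 -< 20
  ...20 more
Total: 28


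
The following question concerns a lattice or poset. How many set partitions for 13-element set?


B(n) = number of set partitions of an n-element set.
B(n) satisfies the recurrence: B(n+1) = sum_k C(n,k)*B(k).
B(13) = 27644437


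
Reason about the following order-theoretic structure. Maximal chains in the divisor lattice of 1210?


A maximal chain goes from the minimum element to a maximal element via cover relations.
Counting all min-to-max paths in the cover graph.
Total maximal chains: 12


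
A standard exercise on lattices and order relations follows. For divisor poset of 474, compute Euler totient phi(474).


phi(n) = n * prod_{p|n} (1 - 1/p).
Prime divisors of 474: [2, 3, 79]
phi(474) = 474 * (1 - 1/2) * (1 - 1/3) * (1 - 1/79)
phi(474) = 156


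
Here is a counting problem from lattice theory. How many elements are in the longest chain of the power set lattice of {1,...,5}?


A chain is a totally ordered subset; we count the number of elements in a maximum chain.
Compute, for each element x, the size of the longest chain ending at x:
  {}: 1
  {1}: 2
  {2}: 2
  {3}: 2
  {4}: 2
  {5}: 2
  ...
A maximum chain: {} < {1} < {1,2} < {1,2,3} < {1,2,3,4} < {1,2,3,4,5}
Number of elements in the longest chain: 6


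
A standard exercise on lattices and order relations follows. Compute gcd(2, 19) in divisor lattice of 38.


In a divisor lattice, meet = gcd (greatest common divisor).
By Euclidean algorithm or factoring: gcd(2,19) = 1


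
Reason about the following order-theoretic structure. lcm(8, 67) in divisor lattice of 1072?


Join=lcm.
gcd(8,67)=1
lcm=536


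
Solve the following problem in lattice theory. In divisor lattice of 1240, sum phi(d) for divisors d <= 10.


Divisors of 1240 up to 10: [1, 2, 4, 5, 8, 10]
phi values: [1, 1, 2, 4, 4, 4]
Sum = 16


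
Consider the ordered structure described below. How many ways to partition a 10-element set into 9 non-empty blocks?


S(n,k) = k*S(n-1,k) + S(n-1,k-1).
S(9,9) = 1, S(9,8) = 36
S(10,9) = 9*1 + 36 = 9 + 36
S(10,9) = 45


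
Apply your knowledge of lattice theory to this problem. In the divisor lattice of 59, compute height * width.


Height = length of longest chain minus 1; width = size of largest antichain.
A maximum chain: 1 | 59  (height 1).
A maximum antichain: {1}  (width 1).
Product = 1 * 1 = 1


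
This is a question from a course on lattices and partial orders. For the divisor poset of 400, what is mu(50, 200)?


In a divisor lattice, mu(a,b) = mu(b/a) where mu is the classical Mobius function.
b/a = 200/50 = 4
Prime factorization of 4: primes [2]
4 is not squarefree, so mu(4) = 0


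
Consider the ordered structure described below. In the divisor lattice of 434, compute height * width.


Height = length of longest chain minus 1; width = size of largest antichain.
A maximum chain: 1 | 31 | 217 | 434  (height 3).
A maximum antichain: {2, 7, 31}  (width 3).
Product = 3 * 3 = 9


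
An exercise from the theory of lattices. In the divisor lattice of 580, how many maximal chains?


A maximal chain goes from the minimum element to a maximal element via cover relations.
Counting all min-to-max paths in the cover graph.
Total maximal chains: 12


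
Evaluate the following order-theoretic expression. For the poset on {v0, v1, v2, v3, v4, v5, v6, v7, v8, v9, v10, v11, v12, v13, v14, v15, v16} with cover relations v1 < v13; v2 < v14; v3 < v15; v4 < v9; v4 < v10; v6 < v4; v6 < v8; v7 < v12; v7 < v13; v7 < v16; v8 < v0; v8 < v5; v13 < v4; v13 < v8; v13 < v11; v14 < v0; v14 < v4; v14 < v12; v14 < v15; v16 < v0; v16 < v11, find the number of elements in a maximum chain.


A chain is a totally ordered subset; we count the number of elements in a maximum chain.
Compute, for each element x, the size of the longest chain ending at x:
  v1: 1
  v2: 1
  v3: 1
  v6: 1
  v7: 1
  v14: 2
  ...
A maximum chain: v1 < v13 < v8 < v0
Number of elements in the longest chain: 4


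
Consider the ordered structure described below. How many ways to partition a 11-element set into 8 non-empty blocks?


S(n,k) = k*S(n-1,k) + S(n-1,k-1).
S(10,8) = 750, S(10,7) = 5880
S(11,8) = 8*750 + 5880 = 6000 + 5880
S(11,8) = 11880


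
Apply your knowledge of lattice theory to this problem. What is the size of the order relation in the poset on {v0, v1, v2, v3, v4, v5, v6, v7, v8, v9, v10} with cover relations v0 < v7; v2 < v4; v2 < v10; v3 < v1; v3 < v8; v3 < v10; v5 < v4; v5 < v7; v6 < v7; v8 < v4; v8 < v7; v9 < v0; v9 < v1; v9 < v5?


The order relation is {(a,b) : a <= b}, reflexive so it includes (a,a).
Examples: (v0,v0), (v0,v7), (v1,v1), (v10,v10), (v2,v10), ...
Total ordered pairs: 29


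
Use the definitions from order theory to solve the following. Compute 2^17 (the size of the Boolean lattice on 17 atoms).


Power set = 2^n.
2^17 = 131072


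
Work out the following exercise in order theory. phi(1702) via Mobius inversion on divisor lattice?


phi(n) = n * prod_{p|n} (1 - 1/p).
Prime divisors of 1702: [2, 23, 37]
phi(1702) = 1702 * (1 - 1/2) * (1 - 1/23) * (1 - 1/37)
phi(1702) = 792


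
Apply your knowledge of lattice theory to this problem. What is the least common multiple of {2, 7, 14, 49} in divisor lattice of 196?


In a divisor lattice, join = lcm (least common multiple).
Compute lcm iteratively: start with first element, then lcm(current, next).
Elements: [2, 7, 14, 49]
lcm(2,7) = 14
lcm(14,14) = 14
lcm(14,49) = 98
Final lcm = 98


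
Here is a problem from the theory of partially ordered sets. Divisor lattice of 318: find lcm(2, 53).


In a divisor lattice, join = lcm (least common multiple).
gcd(2,53) = 1
lcm(2,53) = 2*53/gcd = 106/1 = 106


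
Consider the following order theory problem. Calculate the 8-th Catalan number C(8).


C(n) = C(2n, n) / (n+1).
C(16, 8) = 12870
C(8) = 12870 / 9 = 1430


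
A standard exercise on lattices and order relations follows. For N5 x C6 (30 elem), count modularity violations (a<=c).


Modular law: if a <= c then a v (b ^ c) = (a v b) ^ c.
Check all triples (a,b,c) with a <= c among 30 elements.
  e.g. a=(a,0), b=(c,0), c=(b,0): lhs=(a,0) != rhs=(b,0)
  e.g. a=(a,0), b=(c,1), c=(b,0): lhs=(a,0) != rhs=(b,0)
Total violating triples: 126


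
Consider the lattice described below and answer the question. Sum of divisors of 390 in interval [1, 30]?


Interval [1,30] in divisors of 390: [1, 2, 3, 5, 6, 10, 15, 30]
Sum = 72


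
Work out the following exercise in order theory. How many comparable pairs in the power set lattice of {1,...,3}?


A comparable pair {a,b} has a < b or b < a in the order.
Count unordered pairs where one element is strictly below the other.
Examples: {{},{1}}, {{},{2}}, {{},{3}}, {{},{1,2}}, ...
Total comparable pairs: 19


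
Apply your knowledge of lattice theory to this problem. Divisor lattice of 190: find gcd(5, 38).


In a divisor lattice, meet = gcd (greatest common divisor).
By Euclidean algorithm or factoring: gcd(5,38) = 1


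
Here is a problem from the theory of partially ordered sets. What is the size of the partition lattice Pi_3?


B(n) = number of set partitions of an n-element set.
B(n) satisfies the recurrence: B(n+1) = sum_k C(n,k)*B(k).
B(3) = 5


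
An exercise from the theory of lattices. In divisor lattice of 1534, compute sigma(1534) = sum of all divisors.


sigma(n) = sum of divisors.
Divisors of 1534: [1, 2, 13, 26, 59, 118, 767, 1534]
Sum = 2520


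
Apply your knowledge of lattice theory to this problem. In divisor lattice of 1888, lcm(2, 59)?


Join=lcm.
gcd(2,59)=1
lcm=118


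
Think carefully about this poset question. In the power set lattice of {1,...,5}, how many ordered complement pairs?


Complement pair (a,b): a meet b = bottom, a join b = top.
Here: A intersect B = {} and A union B = {1,...,5}.
Pairs found: ({},{1,2,3,4,5}), ({1},{2,3,4,5}), ({2},{1,3,4,5}), ({3},{1,2,4,5}), ... (28 more)
Total ordered pairs: 32


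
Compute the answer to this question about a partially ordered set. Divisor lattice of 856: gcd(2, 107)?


Meet=gcd.
gcd(2,107)=1


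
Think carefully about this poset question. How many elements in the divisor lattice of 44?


Divisors of 44: [1, 2, 4, 11, 22, 44]
Count: 6


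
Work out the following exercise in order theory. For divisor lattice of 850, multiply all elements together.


Divisors of 850: [1, 2, 5, 10, 17, 25, 34, 50, 85, 170, 425, 850]
Product = n^(d(n)/2) = 850^(12/2)
Product = 377149515625000000


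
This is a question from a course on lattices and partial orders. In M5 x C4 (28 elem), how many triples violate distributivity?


Distributive law: a ^ (b v c) = (a ^ b) v (a ^ c).
Check all 28^3 = 21952 ordered triples (a,b,c).
  e.g. a=(a1,0), b=(a2,0), c=(a3,0): lhs=(a1,0) != rhs=(0,0)
  e.g. a=(a1,0), b=(a2,0), c=(a3,1): lhs=(a1,0) != rhs=(0,0)
Total violating triples: 3840


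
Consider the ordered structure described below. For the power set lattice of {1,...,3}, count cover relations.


A cover relation a -< b holds when a < b with no c strictly between.
Cover relations:
  {} -< {1}
  {} -< {2}
  {} -< {3}
  {1} -< {1,2}
  {1} -< {1,3}
  {2} -< {1,2}
  {2} -< {2,3}
  {3} -< {1,3}
  ...4 more
Total: 12


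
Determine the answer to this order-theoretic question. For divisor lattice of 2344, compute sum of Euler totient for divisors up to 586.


Divisors of 2344 up to 586: [1, 2, 4, 8, 293, 586]
phi values: [1, 1, 2, 4, 292, 292]
Sum = 592


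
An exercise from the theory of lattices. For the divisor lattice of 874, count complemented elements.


An element a is complemented if some b has a meet b = bottom, a join b = top.
a is complemented iff gcd(a, n/a)=1, i.e. a is a unitary divisor of 874.
Complemented elements: 1, 2, 19, 23, 38, 46, ... (2 more)
Count: 8


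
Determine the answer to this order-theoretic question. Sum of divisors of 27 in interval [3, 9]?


Interval [3,9] in divisors of 27: [3, 9]
Sum = 12


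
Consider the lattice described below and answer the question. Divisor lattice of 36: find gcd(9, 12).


In a divisor lattice, meet = gcd (greatest common divisor).
By Euclidean algorithm or factoring: gcd(9,12) = 3


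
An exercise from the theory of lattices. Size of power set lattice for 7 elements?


Power set = 2^n.
2^7 = 128


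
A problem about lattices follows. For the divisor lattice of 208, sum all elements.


sigma(n) = sum of divisors.
Divisors of 208: [1, 2, 4, 8, 13, 16, 26, 52, 104, 208]
Sum = 434


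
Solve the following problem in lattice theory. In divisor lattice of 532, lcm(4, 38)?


Join=lcm.
gcd(4,38)=2
lcm=76


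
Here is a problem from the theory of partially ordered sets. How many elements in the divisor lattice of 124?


Divisors of 124: [1, 2, 4, 31, 62, 124]
Count: 6


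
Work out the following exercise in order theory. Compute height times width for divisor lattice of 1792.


Height = length of longest chain minus 1; width = size of largest antichain.
A maximum chain: 1 | 7 | 14 | 28 | 56 | 112 | 224 | 448 | 896 | 1792  (height 9).
A maximum antichain: {2, 7}  (width 2).
Product = 9 * 2 = 18


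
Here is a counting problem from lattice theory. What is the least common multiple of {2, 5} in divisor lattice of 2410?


In a divisor lattice, join = lcm (least common multiple).
Compute lcm iteratively: start with first element, then lcm(current, next).
Elements: [2, 5]
lcm(2,5) = 10
Final lcm = 10


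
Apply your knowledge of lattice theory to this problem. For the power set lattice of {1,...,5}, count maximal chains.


A maximal chain goes from the minimum element to a maximal element via cover relations.
Counting all min-to-max paths in the cover graph.
Total maximal chains: 120


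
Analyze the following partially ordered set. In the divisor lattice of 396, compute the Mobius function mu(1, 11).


In a divisor lattice, mu(a,b) = mu(b/a) where mu is the classical Mobius function.
b/a = 11/1 = 11
Prime factorization of 11: primes [11]
11 is squarefree with 1 prime factor(s), so mu(11) = (-1)^1 = -1


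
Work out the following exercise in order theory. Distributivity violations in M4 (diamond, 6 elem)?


Distributive law: a ^ (b v c) = (a ^ b) v (a ^ c).
Check all 6^3 = 216 ordered triples (a,b,c).
  e.g. a=a1, b=a2, c=a3: lhs=a1 != rhs=0
  e.g. a=a1, b=a2, c=a4: lhs=a1 != rhs=0
Total violating triples: 24


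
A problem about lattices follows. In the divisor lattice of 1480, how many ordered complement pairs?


Complement pair (a,b): a meet b = bottom, a join b = top.
Here: gcd(a,b)=1 and lcm(a,b)=1480, i.e. a*b=1480 with a,b coprime.
Pairs found: (1,1480), (5,296), (8,185), (37,40), ... (4 more)
Total ordered pairs: 8


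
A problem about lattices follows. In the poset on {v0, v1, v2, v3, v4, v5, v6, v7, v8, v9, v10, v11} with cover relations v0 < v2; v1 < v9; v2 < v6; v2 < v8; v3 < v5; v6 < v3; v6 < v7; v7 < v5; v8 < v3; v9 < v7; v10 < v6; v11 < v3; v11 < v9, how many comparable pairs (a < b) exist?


A comparable pair {a,b} has a < b or b < a in the order.
Count unordered pairs where one element is strictly below the other.
Examples: {v0,v2}, {v0,v3}, {v0,v5}, {v0,v6}, ...
Total comparable pairs: 31


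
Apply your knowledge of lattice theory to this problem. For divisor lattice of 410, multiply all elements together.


Divisors of 410: [1, 2, 5, 10, 41, 82, 205, 410]
Product = n^(d(n)/2) = 410^(8/2)
Product = 28257610000


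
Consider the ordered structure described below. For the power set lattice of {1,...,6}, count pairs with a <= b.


The order relation is {(a,b) : a <= b}, reflexive so it includes (a,a).
Examples: ({},{}), ({},{1,2}), ({},{1,2,3}), ({},{1,2,3,4}), ({},{1,2,3,4,5}), ...
Total ordered pairs: 729


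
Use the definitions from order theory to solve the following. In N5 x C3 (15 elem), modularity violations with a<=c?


Modular law: if a <= c then a v (b ^ c) = (a v b) ^ c.
Check all triples (a,b,c) with a <= c among 15 elements.
  e.g. a=(a,0), b=(c,0), c=(b,0): lhs=(a,0) != rhs=(b,0)
  e.g. a=(a,0), b=(c,1), c=(b,0): lhs=(a,0) != rhs=(b,0)
Total violating triples: 18


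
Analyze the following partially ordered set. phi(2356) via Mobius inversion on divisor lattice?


phi(n) = n * prod_{p|n} (1 - 1/p).
Prime divisors of 2356: [2, 19, 31]
phi(2356) = 2356 * (1 - 1/2) * (1 - 1/19) * (1 - 1/31)
phi(2356) = 1080


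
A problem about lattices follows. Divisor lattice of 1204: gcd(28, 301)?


Meet=gcd.
gcd(28,301)=7


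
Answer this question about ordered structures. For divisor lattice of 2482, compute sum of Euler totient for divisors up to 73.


Divisors of 2482 up to 73: [1, 2, 17, 34, 73]
phi values: [1, 1, 16, 16, 72]
Sum = 106


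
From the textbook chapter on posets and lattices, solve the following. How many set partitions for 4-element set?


B(n) = number of set partitions of an n-element set.
B(n) satisfies the recurrence: B(n+1) = sum_k C(n,k)*B(k).
B(4) = 15


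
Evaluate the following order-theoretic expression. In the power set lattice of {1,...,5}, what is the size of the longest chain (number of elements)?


A chain is a totally ordered subset; we count the number of elements in a maximum chain.
Compute, for each element x, the size of the longest chain ending at x:
  {}: 1
  {1}: 2
  {2}: 2
  {3}: 2
  {4}: 2
  {5}: 2
  ...
A maximum chain: {} < {1} < {1,2} < {1,2,3} < {1,2,3,4} < {1,2,3,4,5}
Number of elements in the longest chain: 6


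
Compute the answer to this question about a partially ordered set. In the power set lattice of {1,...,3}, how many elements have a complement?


An element a is complemented if some b has a meet b = bottom, a join b = top.
every subset A has complement S\A, so all elements are complemented.
Complemented elements: {}, {1}, {2}, {3}, {1,2}, {1,3}, ... (2 more)
Count: 8


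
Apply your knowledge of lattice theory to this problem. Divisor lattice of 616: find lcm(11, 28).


In a divisor lattice, join = lcm (least common multiple).
gcd(11,28) = 1
lcm(11,28) = 11*28/gcd = 308/1 = 308


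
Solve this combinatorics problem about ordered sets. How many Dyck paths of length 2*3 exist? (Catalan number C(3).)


C(n) = C(2n, n) / (n+1).
C(6, 3) = 20
C(3) = 20 / 4 = 5


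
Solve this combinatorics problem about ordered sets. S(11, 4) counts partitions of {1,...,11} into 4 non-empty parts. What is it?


S(n,k) = k*S(n-1,k) + S(n-1,k-1).
S(10,4) = 34105, S(10,3) = 9330
S(11,4) = 4*34105 + 9330 = 136420 + 9330
S(11,4) = 145750


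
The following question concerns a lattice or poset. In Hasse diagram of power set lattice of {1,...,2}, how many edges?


A cover relation a -< b holds when a < b with no c strictly between.
Cover relations:
  {} -< {1}
  {} -< {2}
  {1} -< {1,2}
  {2} -< {1,2}
Total: 4


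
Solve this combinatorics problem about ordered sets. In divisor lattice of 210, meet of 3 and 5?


In a divisor lattice, meet = gcd (greatest common divisor).
By Euclidean algorithm or factoring: gcd(3,5) = 1


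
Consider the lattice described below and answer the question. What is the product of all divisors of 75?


Divisors of 75: [1, 3, 5, 15, 25, 75]
Product = n^(d(n)/2) = 75^(6/2)
Product = 421875


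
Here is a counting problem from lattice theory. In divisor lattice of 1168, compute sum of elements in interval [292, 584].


Interval [292,584] in divisors of 1168: [292, 584]
Sum = 876


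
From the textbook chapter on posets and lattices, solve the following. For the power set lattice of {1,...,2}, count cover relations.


A cover relation a -< b holds when a < b with no c strictly between.
Cover relations:
  {} -< {1}
  {} -< {2}
  {1} -< {1,2}
  {2} -< {1,2}
Total: 4


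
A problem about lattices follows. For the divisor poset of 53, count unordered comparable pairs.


A comparable pair {a,b} has a < b or b < a in the order.
Count unordered pairs where one element is strictly below the other.
Examples: {1,53}
Total comparable pairs: 1


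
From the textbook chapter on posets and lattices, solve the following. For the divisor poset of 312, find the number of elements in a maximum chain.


A chain is a totally ordered subset; we count the number of elements in a maximum chain.
Compute, for each element x, the size of the longest chain ending at x:
  1: 1
  2: 2
  3: 2
  13: 2
  4: 3
  6: 3
  ...
A maximum chain: 1 < 2 < 4 < 8 < 24 < 312
Number of elements in the longest chain: 6
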